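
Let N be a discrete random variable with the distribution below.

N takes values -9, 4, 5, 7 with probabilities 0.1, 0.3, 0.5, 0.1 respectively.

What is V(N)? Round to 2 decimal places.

18.05

E[N] = (-9)(0.1) + (4)(0.3) + (5)(0.5) + (7)(0.1) = 3.5
E[N²] = (-9)²(0.1) + (4)²(0.3) + (5)²(0.5) + (7)²(0.1) = 30.3
V(N) = E[N²] − (E[N])² = 30.3 − (3.5)² = 18.05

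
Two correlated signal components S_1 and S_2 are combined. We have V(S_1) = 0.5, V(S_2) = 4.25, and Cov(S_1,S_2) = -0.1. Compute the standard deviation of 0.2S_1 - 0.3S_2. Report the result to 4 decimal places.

0.6438

V(0.2S_1 - 0.3S_2) = (0.2)²·V(S_1) + (-0.3)²·V(S_2) + 2·(0.2)·(-0.3)·Cov(S_1,S_2)
= 0.04·0.5 + 0.09·4.25 + -0.12·-0.1 = 0.4145
σ(0.2S_1 - 0.3S_2) = √0.4145 ≈ 0.6438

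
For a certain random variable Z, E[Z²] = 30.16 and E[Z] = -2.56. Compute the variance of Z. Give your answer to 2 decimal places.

23.61

var(Z) = 30.16 − (-2.56)² = 23.6064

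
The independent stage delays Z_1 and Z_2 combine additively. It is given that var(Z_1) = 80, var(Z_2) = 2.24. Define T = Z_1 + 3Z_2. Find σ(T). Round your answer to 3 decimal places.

By independence, var(T) = (1)²var(Z_1) + (3)²var(Z_2)
= (1)²·80 + (3)²·2.24 = 100.16
σ(T) = √100.16 ≈ 10.008

10.008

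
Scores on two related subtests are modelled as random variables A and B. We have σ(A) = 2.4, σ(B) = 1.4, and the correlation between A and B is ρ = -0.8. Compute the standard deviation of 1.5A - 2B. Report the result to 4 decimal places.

V(A) = (2.4)² = 5.76;  V(B) = (1.4)² = 1.96
cov(A,B) = ρ·σ(A)·σ(B) = -0.8·2.4·1.4 = -2.688
V(1.5A - 2B) = (1.5)²·V(A) + (-2)²·V(B) + 2·(1.5)·(-2)·cov(A,B)
= 2.25·5.76 + 4·1.96 + -6·-2.688 = 36.928
σ(1.5A - 2B) = √36.928 ≈ 6.0768

6.0768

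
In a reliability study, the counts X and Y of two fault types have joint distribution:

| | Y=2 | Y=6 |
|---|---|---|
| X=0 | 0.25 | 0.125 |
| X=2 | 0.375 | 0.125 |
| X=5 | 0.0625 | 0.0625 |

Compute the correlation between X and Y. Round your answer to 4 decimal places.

E[X] = 1.625,  E[Y] = 3.25
E[XY] = 5.5
cov(X,Y) = E[XY] − E[X]E[Y] = 5.5 − (1.625)(3.25) = 0.21875
Var(X) = 2.484375,  Var(Y) = 3.4375
ρ = 0.21875 / √(2.484375·3.4375) ≈ 0.0749

0.0749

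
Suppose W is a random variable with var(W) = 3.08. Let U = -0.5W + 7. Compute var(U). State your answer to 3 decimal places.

var(-0.5W + 7) = (-0.5)²·var(W) = 0.25·3.08 = 0.77

0.770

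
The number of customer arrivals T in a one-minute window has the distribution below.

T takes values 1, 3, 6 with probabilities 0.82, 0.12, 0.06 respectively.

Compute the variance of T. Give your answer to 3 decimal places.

1.688

E[T] = (1)(0.82) + (3)(0.12) + (6)(0.06) = 1.54
E[T²] = (1)²(0.82) + (3)²(0.12) + (6)²(0.06) = 4.06
Var(T) = E[T²] − (E[T])² = 4.06 − (1.54)² = 1.6884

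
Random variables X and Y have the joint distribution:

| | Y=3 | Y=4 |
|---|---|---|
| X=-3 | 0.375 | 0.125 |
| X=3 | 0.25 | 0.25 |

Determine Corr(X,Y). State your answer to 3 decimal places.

0.258

E[X] = 0,  E[Y] = 3.375
E[XY] = 0.375
Cov(X,Y) = E[XY] − E[X]E[Y] = 0.375 − (0)(3.375) = 0.375
var(X) = 9,  var(Y) = 0.234375
ρ = 0.375 / √(9·0.234375) ≈ 0.258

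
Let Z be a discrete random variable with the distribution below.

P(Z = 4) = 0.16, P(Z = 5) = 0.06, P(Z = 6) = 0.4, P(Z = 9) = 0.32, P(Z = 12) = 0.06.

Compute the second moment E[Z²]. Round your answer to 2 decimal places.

53.02

E[Z²] = (4)²(0.16) + (5)²(0.06) + (6)²(0.4) + (9)²(0.32) + (12)²(0.06) = 53.02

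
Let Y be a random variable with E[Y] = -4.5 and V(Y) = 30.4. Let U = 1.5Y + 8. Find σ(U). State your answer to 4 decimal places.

V(1.5Y + 8) = (1.5)²·30.4 = 68.4
σ(U) = √68.4 ≈ 8.2704

8.2704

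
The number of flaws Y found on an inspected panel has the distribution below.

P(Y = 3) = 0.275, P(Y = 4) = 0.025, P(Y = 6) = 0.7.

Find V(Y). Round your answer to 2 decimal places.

1.81

E[Y] = (3)(0.275) + (4)(0.025) + (6)(0.7) = 5.125
E[Y²] = (3)²(0.275) + (4)²(0.025) + (6)²(0.7) = 28.075
V(Y) = E[Y²] − (E[Y])² = 28.075 − (5.125)² = 1.809375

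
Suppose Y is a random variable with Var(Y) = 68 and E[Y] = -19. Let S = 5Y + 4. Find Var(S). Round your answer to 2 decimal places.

Var(5Y + 4) = (5)²·Var(Y) = 25·68 = 1700

1700.00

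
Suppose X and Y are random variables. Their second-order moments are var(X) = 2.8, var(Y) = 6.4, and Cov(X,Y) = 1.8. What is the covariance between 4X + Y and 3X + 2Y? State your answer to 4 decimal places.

Cov(4X + Y, 3X + 2Y) = (4)(3)var(X) + (1)(2)var(Y) + [(4)(2) + (1)(3)]Cov(X,Y)
= 12·2.8 + 2·6.4 + 11·1.8 = 66.2

66.2000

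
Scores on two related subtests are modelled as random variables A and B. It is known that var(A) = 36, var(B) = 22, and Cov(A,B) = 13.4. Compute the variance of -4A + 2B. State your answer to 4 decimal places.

var(-4A + 2B) = (-4)²·var(A) + (2)²·var(B) + 2·(-4)·(2)·Cov(A,B)
= 16·36 + 4·22 + -16·13.4 = 449.6

449.6000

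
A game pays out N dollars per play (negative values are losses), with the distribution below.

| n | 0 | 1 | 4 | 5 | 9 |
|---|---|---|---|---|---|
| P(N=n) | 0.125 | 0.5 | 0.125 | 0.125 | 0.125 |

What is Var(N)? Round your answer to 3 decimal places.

8.188

E[N] = (0)(0.125) + (1)(0.5) + (4)(0.125) + (5)(0.125) + (9)(0.125) = 2.75
E[N²] = (0)²(0.125) + (1)²(0.5) + (4)²(0.125) + (5)²(0.125) + (9)²(0.125) = 15.75
Var(N) = E[N²] − (E[N])² = 15.75 − (2.75)² = 8.1875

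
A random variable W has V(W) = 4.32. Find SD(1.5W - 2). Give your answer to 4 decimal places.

V(1.5W - 2) = (1.5)²·4.32 = 9.72
SD(1.5W - 2) = √9.72 ≈ 3.1177

3.1177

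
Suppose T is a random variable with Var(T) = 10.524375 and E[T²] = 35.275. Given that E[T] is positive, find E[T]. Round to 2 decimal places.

(E[T])² = E[T²] − Var(T) = 35.275 − 10.524375 = 24.750625
E[T] = √24.750625 = 4.975

4.98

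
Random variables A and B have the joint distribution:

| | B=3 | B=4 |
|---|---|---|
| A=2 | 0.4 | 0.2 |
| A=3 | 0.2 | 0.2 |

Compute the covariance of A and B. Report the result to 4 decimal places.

0.0400

E[A] = 2.4,  E[B] = 3.4
E[AB] = 8.2
cov(A,B) = E[AB] − E[A]E[B] = 8.2 − (2.4)(3.4) = 0.04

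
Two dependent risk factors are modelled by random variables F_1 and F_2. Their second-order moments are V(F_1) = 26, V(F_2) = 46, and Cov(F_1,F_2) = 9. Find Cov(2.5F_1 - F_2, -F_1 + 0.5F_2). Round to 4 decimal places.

-67.7500

Cov(2.5F_1 - F_2, -F_1 + 0.5F_2) = (2.5)(-1)V(F_1) + (-1)(0.5)V(F_2) + [(2.5)(0.5) + (-1)(-1)]Cov(F_1,F_2)
= -2.5·26 + -0.5·46 + 2.25·9 = -67.75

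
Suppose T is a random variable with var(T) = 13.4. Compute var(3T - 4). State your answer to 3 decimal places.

120.600

var(3T - 4) = (3)²·var(T) = 9·13.4 = 120.6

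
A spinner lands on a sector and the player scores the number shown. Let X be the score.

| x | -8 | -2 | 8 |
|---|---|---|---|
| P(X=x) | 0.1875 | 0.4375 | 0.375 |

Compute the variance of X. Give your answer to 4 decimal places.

E[X] = (-8)(0.1875) + (-2)(0.4375) + (8)(0.375) = 0.625
E[X²] = (-8)²(0.1875) + (-2)²(0.4375) + (8)²(0.375) = 37.75
Var(X) = E[X²] − (E[X])² = 37.75 − (0.625)² = 37.359375

37.3594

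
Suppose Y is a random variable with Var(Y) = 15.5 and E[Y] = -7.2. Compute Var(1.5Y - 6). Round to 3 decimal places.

34.875

Var(1.5Y - 6) = (1.5)²·Var(Y) = 2.25·15.5 = 34.875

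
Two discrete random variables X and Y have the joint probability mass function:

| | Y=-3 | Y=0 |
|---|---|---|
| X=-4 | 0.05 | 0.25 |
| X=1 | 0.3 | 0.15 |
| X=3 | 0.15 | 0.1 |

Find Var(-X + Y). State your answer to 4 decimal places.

E[X] = 0,  E[Y] = -1.5,  E[XY] = -1.65
Var(X) = 7.5 − (0)² = 7.5;  Var(Y) = 4.5 − (-1.5)² = 2.25
cov(X,Y) = -1.65 − (0)(-1.5) = -1.65
Var(-X + Y) = (-1)²·7.5 + (1)²·2.25 + 2·(-1)·(1)·-1.65 = 13.05

13.0500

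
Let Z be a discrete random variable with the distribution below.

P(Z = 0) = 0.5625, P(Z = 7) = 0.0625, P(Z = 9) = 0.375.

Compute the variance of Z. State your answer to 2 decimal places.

E[Z] = (0)(0.5625) + (7)(0.0625) + (9)(0.375) = 3.8125
E[Z²] = (0)²(0.5625) + (7)²(0.0625) + (9)²(0.375) = 33.4375
V(Z) = E[Z²] − (E[Z])² = 33.4375 − (3.8125)² = 18.90234375

18.90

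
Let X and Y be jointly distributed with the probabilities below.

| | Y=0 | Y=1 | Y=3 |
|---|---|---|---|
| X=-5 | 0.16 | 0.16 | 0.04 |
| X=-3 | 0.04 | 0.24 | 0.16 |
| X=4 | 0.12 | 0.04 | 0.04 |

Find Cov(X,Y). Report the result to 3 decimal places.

-0.229

E[X] = -2.32,  E[Y] = 1.16
E[XY] = -2.92
Cov(X,Y) = E[XY] − E[X]E[Y] = -2.92 − (-2.32)(1.16) = -0.2288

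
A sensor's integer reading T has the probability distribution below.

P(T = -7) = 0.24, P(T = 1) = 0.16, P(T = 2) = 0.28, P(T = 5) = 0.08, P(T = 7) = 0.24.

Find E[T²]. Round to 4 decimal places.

E[T²] = (-7)²(0.24) + (1)²(0.16) + (2)²(0.28) + (5)²(0.08) + (7)²(0.24) = 26.8

26.8000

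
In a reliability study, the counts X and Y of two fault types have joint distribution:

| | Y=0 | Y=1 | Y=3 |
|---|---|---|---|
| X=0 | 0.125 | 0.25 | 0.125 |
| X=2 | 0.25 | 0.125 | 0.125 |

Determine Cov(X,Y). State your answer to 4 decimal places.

-0.1250

E[X] = 1,  E[Y] = 1.125
E[XY] = 1
Cov(X,Y) = E[XY] − E[X]E[Y] = 1 − (1)(1.125) = -0.125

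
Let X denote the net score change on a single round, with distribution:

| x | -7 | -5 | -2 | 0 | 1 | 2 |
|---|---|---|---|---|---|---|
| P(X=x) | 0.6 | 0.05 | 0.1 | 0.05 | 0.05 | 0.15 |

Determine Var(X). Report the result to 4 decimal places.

E[X] = (-7)(0.6) + (-5)(0.05) + (-2)(0.1) + (0)(0.05) + (1)(0.05) + (2)(0.15) = -4.3
E[X²] = (-7)²(0.6) + (-5)²(0.05) + (-2)²(0.1) + (0)²(0.05) + (1)²(0.05) + (2)²(0.15) = 31.7
Var(X) = E[X²] − (E[X])² = 31.7 − (-4.3)² = 13.21

13.2100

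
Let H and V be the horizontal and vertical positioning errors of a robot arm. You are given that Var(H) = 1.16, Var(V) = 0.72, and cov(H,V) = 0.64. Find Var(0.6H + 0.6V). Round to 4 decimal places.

1.1376

Var(0.6H + 0.6V) = (0.6)²·Var(H) + (0.6)²·Var(V) + 2·(0.6)·(0.6)·cov(H,V)
= 0.36·1.16 + 0.36·0.72 + 0.72·0.64 = 1.1376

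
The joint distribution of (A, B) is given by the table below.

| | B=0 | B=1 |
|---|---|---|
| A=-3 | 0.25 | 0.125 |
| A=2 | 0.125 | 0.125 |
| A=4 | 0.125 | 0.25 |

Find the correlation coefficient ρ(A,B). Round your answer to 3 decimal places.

E[A] = 0.875,  E[B] = 0.5
E[AB] = 0.875
Cov(A,B) = E[AB] − E[A]E[B] = 0.875 − (0.875)(0.5) = 0.4375
Var(A) = 9.609375,  Var(B) = 0.25
ρ = 0.4375 / √(9.609375·0.25) ≈ 0.282

0.282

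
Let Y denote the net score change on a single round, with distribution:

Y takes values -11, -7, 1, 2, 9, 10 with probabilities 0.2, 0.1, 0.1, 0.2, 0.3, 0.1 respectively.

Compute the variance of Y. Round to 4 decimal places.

E[Y] = (-11)(0.2) + (-7)(0.1) + (1)(0.1) + (2)(0.2) + (9)(0.3) + (10)(0.1) = 1.3
E[Y²] = (-11)²(0.2) + (-7)²(0.1) + (1)²(0.1) + (2)²(0.2) + (9)²(0.3) + (10)²(0.1) = 64.3
Var(Y) = E[Y²] − (E[Y])² = 64.3 − (1.3)² = 62.61

62.6100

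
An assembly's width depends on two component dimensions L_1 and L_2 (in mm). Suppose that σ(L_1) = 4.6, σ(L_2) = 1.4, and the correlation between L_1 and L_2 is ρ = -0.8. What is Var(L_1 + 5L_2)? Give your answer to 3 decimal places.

Var(L_1) = (4.6)² = 21.16;  Var(L_2) = (1.4)² = 1.96
cov(L_1,L_2) = ρ·σ(L_1)·σ(L_2) = -0.8·4.6·1.4 = -5.152
Var(L_1 + 5L_2) = (1)²·Var(L_1) + (5)²·Var(L_2) + 2·(1)·(5)·cov(L_1,L_2)
= 1·21.16 + 25·1.96 + 10·-5.152 = 18.64

18.640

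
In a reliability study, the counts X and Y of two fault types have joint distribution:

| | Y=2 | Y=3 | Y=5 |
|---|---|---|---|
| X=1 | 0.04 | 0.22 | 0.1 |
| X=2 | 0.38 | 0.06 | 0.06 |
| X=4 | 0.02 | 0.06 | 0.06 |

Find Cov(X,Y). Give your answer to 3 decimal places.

E[X] = 1.92,  E[Y] = 3
E[XY] = 5.8
Cov(X,Y) = E[XY] − E[X]E[Y] = 5.8 − (1.92)(3) = 0.04

0.040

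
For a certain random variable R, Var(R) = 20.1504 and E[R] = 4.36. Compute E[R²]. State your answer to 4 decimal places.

39.1600

E[R²] = Var(R) + (E[R])² = 20.1504 + (4.36)² = 39.16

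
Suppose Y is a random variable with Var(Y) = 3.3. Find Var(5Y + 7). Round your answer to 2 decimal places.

Var(5Y + 7) = (5)²·Var(Y) = 25·3.3 = 82.5

82.50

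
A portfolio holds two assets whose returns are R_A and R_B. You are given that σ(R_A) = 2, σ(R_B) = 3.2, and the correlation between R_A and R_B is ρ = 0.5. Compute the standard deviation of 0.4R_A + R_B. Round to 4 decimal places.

V(R_A) = (2)² = 4;  V(R_B) = (3.2)² = 10.24
Cov(R_A,R_B) = ρ·σ(R_A)·σ(R_B) = 0.5·2·3.2 = 3.2
V(0.4R_A + R_B) = (0.4)²·V(R_A) + (1)²·V(R_B) + 2·(0.4)·(1)·Cov(R_A,R_B)
= 0.16·4 + 1·10.24 + 0.8·3.2 = 13.44
σ(0.4R_A + R_B) = √13.44 ≈ 3.6661

3.6661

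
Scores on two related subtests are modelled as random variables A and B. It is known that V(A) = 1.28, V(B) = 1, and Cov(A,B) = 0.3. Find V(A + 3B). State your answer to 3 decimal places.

V(A + 3B) = (1)²·V(A) + (3)²·V(B) + 2·(1)·(3)·Cov(A,B)
= 1·1.28 + 9·1 + 6·0.3 = 12.08

12.080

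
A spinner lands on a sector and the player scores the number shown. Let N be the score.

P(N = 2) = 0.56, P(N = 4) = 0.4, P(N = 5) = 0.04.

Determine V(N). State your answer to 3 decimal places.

E[N] = (2)(0.56) + (4)(0.4) + (5)(0.04) = 2.92
E[N²] = (2)²(0.56) + (4)²(0.4) + (5)²(0.04) = 9.64
V(N) = E[N²] − (E[N])² = 9.64 − (2.92)² = 1.1136

1.114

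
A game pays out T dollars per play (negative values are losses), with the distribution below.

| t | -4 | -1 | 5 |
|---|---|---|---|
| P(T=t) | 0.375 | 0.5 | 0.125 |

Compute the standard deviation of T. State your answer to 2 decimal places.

2.78

E[T] = (-4)(0.375) + (-1)(0.5) + (5)(0.125) = -1.375
E[T²] = (-4)²(0.375) + (-1)²(0.5) + (5)²(0.125) = 9.625
V(T) = E[T²] − (E[T])² = 9.625 − (-1.375)² = 7.734375
σ(T) = √7.734375 ≈ 2.78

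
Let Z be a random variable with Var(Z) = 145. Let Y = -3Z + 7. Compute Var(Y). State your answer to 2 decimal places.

1305.00

Var(-3Z + 7) = (-3)²·Var(Z) = 9·145 = 1305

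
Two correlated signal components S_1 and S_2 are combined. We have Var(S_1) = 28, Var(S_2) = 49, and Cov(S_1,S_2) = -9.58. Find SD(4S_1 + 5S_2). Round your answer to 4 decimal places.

Var(4S_1 + 5S_2) = (4)²·Var(S_1) + (5)²·Var(S_2) + 2·(4)·(5)·Cov(S_1,S_2)
= 16·28 + 25·49 + 40·-9.58 = 1289.8
SD(4S_1 + 5S_2) = √1289.8 ≈ 35.9138

35.9138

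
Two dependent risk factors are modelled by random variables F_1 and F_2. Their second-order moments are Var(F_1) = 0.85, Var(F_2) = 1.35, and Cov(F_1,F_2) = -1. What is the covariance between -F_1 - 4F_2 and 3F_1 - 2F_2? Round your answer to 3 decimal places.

18.250

Cov(-F_1 - 4F_2, 3F_1 - 2F_2) = (-1)(3)Var(F_1) + (-4)(-2)Var(F_2) + [(-1)(-2) + (-4)(3)]Cov(F_1,F_2)
= -3·0.85 + 8·1.35 + -10·-1 = 18.25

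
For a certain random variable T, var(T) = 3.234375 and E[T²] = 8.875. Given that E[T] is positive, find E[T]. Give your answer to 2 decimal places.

2.38

(E[T])² = E[T²] − var(T) = 8.875 − 3.234375 = 5.640625
E[T] = √5.640625 = 2.375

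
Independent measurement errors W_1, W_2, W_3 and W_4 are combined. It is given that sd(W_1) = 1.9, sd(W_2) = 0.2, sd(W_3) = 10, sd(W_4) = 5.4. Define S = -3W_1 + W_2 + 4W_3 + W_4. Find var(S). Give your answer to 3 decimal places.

var(W_1) = 3.61, var(W_2) = 0.04, var(W_3) = 100, var(W_4) = 29.16
By independence, var(S) = (-3)²var(W_1) + (1)²var(W_2) + (4)²var(W_3) + (1)²var(W_4)
= (-3)²·3.61 + (1)²·0.04 + (4)²·100 + (1)²·29.16 = 1661.69

1661.690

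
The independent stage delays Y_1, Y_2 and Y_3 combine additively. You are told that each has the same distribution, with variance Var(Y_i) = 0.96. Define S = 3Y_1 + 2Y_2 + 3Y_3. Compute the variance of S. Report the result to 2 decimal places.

By independence, Var(S) = (3)²Var(Y_1) + (2)²Var(Y_2) + (3)²Var(Y_3)
= (3)²·0.96 + (2)²·0.96 + (3)²·0.96 = 21.12

21.12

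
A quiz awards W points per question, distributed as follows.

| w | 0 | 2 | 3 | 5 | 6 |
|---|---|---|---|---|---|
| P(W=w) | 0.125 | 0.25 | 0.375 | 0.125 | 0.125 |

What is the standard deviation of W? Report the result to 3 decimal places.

1.732

E[W] = (0)(0.125) + (2)(0.25) + (3)(0.375) + (5)(0.125) + (6)(0.125) = 3
E[W²] = (0)²(0.125) + (2)²(0.25) + (3)²(0.375) + (5)²(0.125) + (6)²(0.125) = 12
V(W) = E[W²] − (E[W])² = 12 − (3)² = 3
SD(W) = √3 ≈ 1.732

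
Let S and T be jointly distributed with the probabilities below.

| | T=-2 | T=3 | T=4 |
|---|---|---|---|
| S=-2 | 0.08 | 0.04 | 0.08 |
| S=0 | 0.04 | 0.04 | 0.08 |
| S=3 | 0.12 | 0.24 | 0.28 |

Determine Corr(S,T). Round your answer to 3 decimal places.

E[S] = 1.52,  E[T] = 2.24
E[ST] = 4.24
Cov(S,T) = E[ST] − E[S]E[T] = 4.24 − (1.52)(2.24) = 0.8352
Var(S) = 4.2496,  Var(T) = 5.8624
ρ = 0.8352 / √(4.2496·5.8624) ≈ 0.167

0.167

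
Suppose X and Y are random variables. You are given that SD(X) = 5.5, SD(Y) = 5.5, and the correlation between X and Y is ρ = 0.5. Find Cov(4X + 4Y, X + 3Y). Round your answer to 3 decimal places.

V(X) = (5.5)² = 30.25;  V(Y) = (5.5)² = 30.25
Cov(X,Y) = ρ·SD(X)·SD(Y) = 0.5·5.5·5.5 = 15.125
Cov(4X + 4Y, X + 3Y) = (4)(1)V(X) + (4)(3)V(Y) + [(4)(3) + (4)(1)]Cov(X,Y)
= 4·30.25 + 12·30.25 + 16·15.125 = 726

726.000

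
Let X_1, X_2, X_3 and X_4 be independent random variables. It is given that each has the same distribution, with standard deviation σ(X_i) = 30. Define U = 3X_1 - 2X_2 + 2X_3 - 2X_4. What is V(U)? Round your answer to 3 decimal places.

18900.000

V(X_i) = (30)² = 900
By independence, V(U) = (3)²V(X_1) + (-2)²V(X_2) + (2)²V(X_3) + (-2)²V(X_4)
= (3)²·900 + (-2)²·900 + (2)²·900 + (-2)²·900 = 18900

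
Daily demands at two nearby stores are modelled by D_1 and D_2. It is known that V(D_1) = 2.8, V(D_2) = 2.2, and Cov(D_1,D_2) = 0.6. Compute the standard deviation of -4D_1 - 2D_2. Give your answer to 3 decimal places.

V(-4D_1 - 2D_2) = (-4)²·V(D_1) + (-2)²·V(D_2) + 2·(-4)·(-2)·Cov(D_1,D_2)
= 16·2.8 + 4·2.2 + 16·0.6 = 63.2
σ(-4D_1 - 2D_2) = √63.2 ≈ 7.950

7.950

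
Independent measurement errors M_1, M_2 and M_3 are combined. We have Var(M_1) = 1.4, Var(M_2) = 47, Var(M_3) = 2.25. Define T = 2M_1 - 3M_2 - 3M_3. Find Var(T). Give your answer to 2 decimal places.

448.85

By independence, Var(T) = (2)²Var(M_1) + (-3)²Var(M_2) + (-3)²Var(M_3)
= (2)²·1.4 + (-3)²·47 + (-3)²·2.25 = 448.85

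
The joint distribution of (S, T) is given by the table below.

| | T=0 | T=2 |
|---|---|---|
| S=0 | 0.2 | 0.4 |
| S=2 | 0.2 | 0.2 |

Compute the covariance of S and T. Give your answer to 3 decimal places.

-0.160

E[S] = 0.8,  E[T] = 1.2
E[ST] = 0.8
Cov(S,T) = E[ST] − E[S]E[T] = 0.8 − (0.8)(1.2) = -0.16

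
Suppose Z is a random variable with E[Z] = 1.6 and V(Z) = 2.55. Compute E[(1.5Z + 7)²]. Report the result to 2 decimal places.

E[1.5Z + 7] = 1.5·1.6 + 7 = 9.4
V(1.5Z + 7) = (1.5)²·2.55 = 5.7375
E[(1.5Z + 7)²] = V((1.5Z + 7)) + (E[(1.5Z + 7)])² = 5.7375 + (9.4)² = 94.0975

94.10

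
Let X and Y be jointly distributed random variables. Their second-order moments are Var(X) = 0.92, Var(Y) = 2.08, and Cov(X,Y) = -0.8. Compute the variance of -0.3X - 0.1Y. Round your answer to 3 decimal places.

Var(-0.3X - 0.1Y) = (-0.3)²·Var(X) + (-0.1)²·Var(Y) + 2·(-0.3)·(-0.1)·Cov(X,Y)
= 0.09·0.92 + 0.01·2.08 + 0.06·-0.8 = 0.0556

0.056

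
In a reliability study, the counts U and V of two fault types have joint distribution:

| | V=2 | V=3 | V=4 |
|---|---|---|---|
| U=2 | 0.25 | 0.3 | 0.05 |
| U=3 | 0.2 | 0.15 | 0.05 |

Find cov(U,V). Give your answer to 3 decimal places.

-0.010

E[U] = 2.4,  E[V] = 2.65
E[UV] = 6.35
cov(U,V) = E[UV] − E[U]E[V] = 6.35 − (2.4)(2.65) = -0.01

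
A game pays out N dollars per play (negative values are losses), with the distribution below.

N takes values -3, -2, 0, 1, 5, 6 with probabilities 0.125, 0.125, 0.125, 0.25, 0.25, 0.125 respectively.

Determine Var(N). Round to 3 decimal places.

9.984

E[N] = (-3)(0.125) + (-2)(0.125) + (0)(0.125) + (1)(0.25) + (5)(0.25) + (6)(0.125) = 1.625
E[N²] = (-3)²(0.125) + (-2)²(0.125) + (0)²(0.125) + (1)²(0.25) + (5)²(0.25) + (6)²(0.125) = 12.625
Var(N) = E[N²] − (E[N])² = 12.625 − (1.625)² = 9.984375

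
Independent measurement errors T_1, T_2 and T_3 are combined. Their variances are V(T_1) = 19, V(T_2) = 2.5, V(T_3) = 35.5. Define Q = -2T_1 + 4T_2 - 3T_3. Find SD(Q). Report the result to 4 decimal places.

By independence, V(Q) = (-2)²V(T_1) + (4)²V(T_2) + (-3)²V(T_3)
= (-2)²·19 + (4)²·2.5 + (-3)²·35.5 = 435.5
SD(Q) = √435.5 ≈ 20.8686

20.8686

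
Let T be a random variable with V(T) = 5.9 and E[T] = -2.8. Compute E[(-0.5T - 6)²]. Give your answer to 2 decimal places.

E[-0.5T - 6] = -0.5·-2.8 − 6 = -4.6
V(-0.5T - 6) = (-0.5)²·5.9 = 1.475
E[(-0.5T - 6)²] = V((-0.5T - 6)) + (E[(-0.5T - 6)])² = 1.475 + (-4.6)² = 22.635

22.64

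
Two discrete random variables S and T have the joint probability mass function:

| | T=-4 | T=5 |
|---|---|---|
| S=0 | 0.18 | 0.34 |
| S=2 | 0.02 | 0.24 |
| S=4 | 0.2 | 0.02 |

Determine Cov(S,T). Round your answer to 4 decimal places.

E[S] = 1.4,  E[T] = 1.4
E[ST] = -0.56
Cov(S,T) = E[ST] − E[S]E[T] = -0.56 − (1.4)(1.4) = -2.52

-2.5200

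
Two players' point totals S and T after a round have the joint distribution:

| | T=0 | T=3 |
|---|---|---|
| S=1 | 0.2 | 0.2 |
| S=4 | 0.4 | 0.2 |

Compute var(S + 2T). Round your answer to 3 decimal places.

E[S] = 2.8,  E[T] = 1.2,  E[ST] = 3
var(S) = 10 − (2.8)² = 2.16;  var(T) = 3.6 − (1.2)² = 2.16
Cov(S,T) = 3 − (2.8)(1.2) = -0.36
var(S + 2T) = (1)²·2.16 + (2)²·2.16 + 2·(1)·(2)·-0.36 = 9.36

9.360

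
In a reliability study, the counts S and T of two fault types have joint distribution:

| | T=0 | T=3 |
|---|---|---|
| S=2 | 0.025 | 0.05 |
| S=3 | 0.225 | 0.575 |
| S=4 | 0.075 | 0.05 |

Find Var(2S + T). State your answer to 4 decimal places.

E[S] = 3.05,  E[T] = 2.025,  E[ST] = 6.075
Var(S) = 9.5 − (3.05)² = 0.1975;  Var(T) = 6.075 − (2.025)² = 1.974375
cov(S,T) = 6.075 − (3.05)(2.025) = -0.10125
Var(2S + T) = (2)²·0.1975 + (1)²·1.974375 + 2·(2)·(1)·-0.10125 = 2.359375

2.3594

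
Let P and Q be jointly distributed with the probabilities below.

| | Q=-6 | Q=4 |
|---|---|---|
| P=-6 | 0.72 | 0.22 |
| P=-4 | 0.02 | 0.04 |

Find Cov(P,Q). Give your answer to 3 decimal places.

0.488

E[P] = -5.88,  E[Q] = -3.4
E[PQ] = 20.48
Cov(P,Q) = E[PQ] − E[P]E[Q] = 20.48 − (-5.88)(-3.4) = 0.488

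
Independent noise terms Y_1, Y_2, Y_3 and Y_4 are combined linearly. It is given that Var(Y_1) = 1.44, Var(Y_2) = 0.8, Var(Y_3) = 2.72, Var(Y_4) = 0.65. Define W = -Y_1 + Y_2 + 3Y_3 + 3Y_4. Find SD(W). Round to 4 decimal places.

By independence, Var(W) = (-1)²Var(Y_1) + (1)²Var(Y_2) + (3)²Var(Y_3) + (3)²Var(Y_4)
= (-1)²·1.44 + (1)²·0.8 + (3)²·2.72 + (3)²·0.65 = 32.57
SD(W) = √32.57 ≈ 5.7070

5.7070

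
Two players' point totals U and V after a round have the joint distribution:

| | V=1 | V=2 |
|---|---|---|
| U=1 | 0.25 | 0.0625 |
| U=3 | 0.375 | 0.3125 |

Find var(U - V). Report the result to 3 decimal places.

E[U] = 2.375,  E[V] = 1.375,  E[UV] = 3.375
var(U) = 6.5 − (2.375)² = 0.859375;  var(V) = 2.125 − (1.375)² = 0.234375
Cov(U,V) = 3.375 − (2.375)(1.375) = 0.109375
var(U - V) = (1)²·0.859375 + (-1)²·0.234375 + 2·(1)·(-1)·0.109375 = 0.875

0.875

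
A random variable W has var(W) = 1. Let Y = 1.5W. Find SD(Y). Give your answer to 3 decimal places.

1.500

var(1.5W) = (1.5)²·1 = 2.25
SD(Y) = √2.25 ≈ 1.500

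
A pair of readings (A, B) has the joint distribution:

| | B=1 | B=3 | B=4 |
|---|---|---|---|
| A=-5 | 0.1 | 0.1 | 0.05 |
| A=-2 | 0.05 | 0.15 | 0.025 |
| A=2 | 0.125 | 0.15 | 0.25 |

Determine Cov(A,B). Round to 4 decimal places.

0.7538

E[A] = -0.65,  E[B] = 2.775
E[AB] = -1.05
Cov(A,B) = E[AB] − E[A]E[B] = -1.05 − (-0.65)(2.775) = 0.75375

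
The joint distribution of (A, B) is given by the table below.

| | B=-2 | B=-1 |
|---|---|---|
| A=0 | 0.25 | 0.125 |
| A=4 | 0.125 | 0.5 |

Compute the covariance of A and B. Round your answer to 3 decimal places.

0.438

E[A] = 2.5,  E[B] = -1.375
E[AB] = -3
Cov(A,B) = E[AB] − E[A]E[B] = -3 − (2.5)(-1.375) = 0.4375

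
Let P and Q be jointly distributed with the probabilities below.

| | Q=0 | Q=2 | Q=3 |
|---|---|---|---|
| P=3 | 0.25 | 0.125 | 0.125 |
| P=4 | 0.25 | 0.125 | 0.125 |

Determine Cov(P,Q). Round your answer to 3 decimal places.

E[P] = 3.5,  E[Q] = 1.25
E[PQ] = 4.375
Cov(P,Q) = E[PQ] − E[P]E[Q] = 4.375 − (3.5)(1.25) = 0

0.000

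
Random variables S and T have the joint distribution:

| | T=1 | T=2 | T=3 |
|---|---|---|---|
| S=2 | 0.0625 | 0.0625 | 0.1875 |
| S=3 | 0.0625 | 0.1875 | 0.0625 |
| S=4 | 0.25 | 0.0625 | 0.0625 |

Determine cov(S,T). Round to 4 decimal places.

-0.3086

E[S] = 3.0625,  E[T] = 1.9375
E[ST] = 5.625
cov(S,T) = E[ST] − E[S]E[T] = 5.625 − (3.0625)(1.9375) = -0.30859375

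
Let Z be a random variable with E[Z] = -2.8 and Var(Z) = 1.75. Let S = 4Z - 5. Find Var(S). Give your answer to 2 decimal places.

28.00

Var(4Z - 5) = (4)²·Var(Z) = 16·1.75 = 28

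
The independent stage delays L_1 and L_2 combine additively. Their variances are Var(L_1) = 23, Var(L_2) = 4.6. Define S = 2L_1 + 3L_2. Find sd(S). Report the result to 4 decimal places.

By independence, Var(S) = (2)²Var(L_1) + (3)²Var(L_2)
= (2)²·23 + (3)²·4.6 = 133.4
sd(S) = √133.4 ≈ 11.5499

11.5499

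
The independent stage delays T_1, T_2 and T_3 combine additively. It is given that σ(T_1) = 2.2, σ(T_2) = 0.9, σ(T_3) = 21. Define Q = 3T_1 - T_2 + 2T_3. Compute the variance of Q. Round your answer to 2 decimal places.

1808.37

Var(T_1) = 4.84, Var(T_2) = 0.81, Var(T_3) = 441
By independence, Var(Q) = (3)²Var(T_1) + (-1)²Var(T_2) + (2)²Var(T_3)
= (3)²·4.84 + (-1)²·0.81 + (2)²·441 = 1808.37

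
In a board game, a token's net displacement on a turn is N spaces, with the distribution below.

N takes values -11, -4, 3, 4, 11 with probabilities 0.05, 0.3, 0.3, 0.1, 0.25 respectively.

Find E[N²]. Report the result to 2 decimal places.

E[N²] = (-11)²(0.05) + (-4)²(0.3) + (3)²(0.3) + (4)²(0.1) + (11)²(0.25) = 45.4

45.40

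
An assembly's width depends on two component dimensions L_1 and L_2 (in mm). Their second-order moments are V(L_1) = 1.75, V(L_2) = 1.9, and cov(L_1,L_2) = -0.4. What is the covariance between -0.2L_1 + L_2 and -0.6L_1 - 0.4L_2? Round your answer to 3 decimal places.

-0.342

cov(-0.2L_1 + L_2, -0.6L_1 - 0.4L_2) = (-0.2)(-0.6)V(L_1) + (1)(-0.4)V(L_2) + [(-0.2)(-0.4) + (1)(-0.6)]cov(L_1,L_2)
= 0.12·1.75 + -0.4·1.9 + -0.52·-0.4 = -0.342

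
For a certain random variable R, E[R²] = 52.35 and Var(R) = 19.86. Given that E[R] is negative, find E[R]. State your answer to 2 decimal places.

(E[R])² = E[R²] − Var(R) = 52.35 − 19.86 = 32.49
E[R] = −√32.49 = -5.7

-5.70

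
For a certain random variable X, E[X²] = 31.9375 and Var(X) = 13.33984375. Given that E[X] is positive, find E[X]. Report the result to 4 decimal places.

4.3125

(E[X])² = E[X²] − Var(X) = 31.9375 − 13.33984375 = 18.59765625
E[X] = √18.59765625 = 4.3125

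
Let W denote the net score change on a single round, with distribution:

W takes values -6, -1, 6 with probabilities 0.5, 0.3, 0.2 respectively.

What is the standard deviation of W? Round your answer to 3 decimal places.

4.592

E[W] = (-6)(0.5) + (-1)(0.3) + (6)(0.2) = -2.1
E[W²] = (-6)²(0.5) + (-1)²(0.3) + (6)²(0.2) = 25.5
Var(W) = E[W²] − (E[W])² = 25.5 − (-2.1)² = 21.09
sd(W) = √21.09 ≈ 4.592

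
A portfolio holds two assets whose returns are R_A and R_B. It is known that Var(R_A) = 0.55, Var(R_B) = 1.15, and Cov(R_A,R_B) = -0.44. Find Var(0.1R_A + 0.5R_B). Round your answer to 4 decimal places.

0.2490

Var(0.1R_A + 0.5R_B) = (0.1)²·Var(R_A) + (0.5)²·Var(R_B) + 2·(0.1)·(0.5)·Cov(R_A,R_B)
= 0.01·0.55 + 0.25·1.15 + 0.1·-0.44 = 0.249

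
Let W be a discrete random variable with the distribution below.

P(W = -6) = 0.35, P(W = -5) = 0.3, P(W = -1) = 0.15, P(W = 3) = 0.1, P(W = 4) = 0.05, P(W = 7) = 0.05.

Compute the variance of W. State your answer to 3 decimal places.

15.990

E[W] = (-6)(0.35) + (-5)(0.3) + (-1)(0.15) + (3)(0.1) + (4)(0.05) + (7)(0.05) = -2.9
E[W²] = (-6)²(0.35) + (-5)²(0.3) + (-1)²(0.15) + (3)²(0.1) + (4)²(0.05) + (7)²(0.05) = 24.4
Var(W) = E[W²] − (E[W])² = 24.4 − (-2.9)² = 15.99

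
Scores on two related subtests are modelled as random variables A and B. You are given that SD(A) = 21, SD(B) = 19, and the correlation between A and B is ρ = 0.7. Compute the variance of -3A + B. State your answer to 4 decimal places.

2654.2000

V(A) = (21)² = 441;  V(B) = (19)² = 361
cov(A,B) = ρ·SD(A)·SD(B) = 0.7·21·19 = 279.3
V(-3A + B) = (-3)²·V(A) + (1)²·V(B) + 2·(-3)·(1)·cov(A,B)
= 9·441 + 1·361 + -6·279.3 = 2654.2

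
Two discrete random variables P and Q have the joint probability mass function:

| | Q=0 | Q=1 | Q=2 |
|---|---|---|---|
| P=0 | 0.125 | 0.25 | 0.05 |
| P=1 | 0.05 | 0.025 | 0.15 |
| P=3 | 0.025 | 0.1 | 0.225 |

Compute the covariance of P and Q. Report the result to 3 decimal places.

0.413

E[P] = 1.275,  E[Q] = 1.225
E[PQ] = 1.975
Cov(P,Q) = E[PQ] − E[P]E[Q] = 1.975 − (1.275)(1.225) = 0.413125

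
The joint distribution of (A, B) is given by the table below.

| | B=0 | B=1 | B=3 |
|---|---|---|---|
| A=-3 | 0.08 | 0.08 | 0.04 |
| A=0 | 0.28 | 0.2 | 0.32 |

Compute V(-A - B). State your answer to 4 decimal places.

3.5424

E[A] = -0.6,  E[B] = 1.36,  E[AB] = -0.6
V(A) = 1.8 − (-0.6)² = 1.44;  V(B) = 3.52 − (1.36)² = 1.6704
Cov(A,B) = -0.6 − (-0.6)(1.36) = 0.216
V(-A - B) = (-1)²·1.44 + (-1)²·1.6704 + 2·(-1)·(-1)·0.216 = 3.5424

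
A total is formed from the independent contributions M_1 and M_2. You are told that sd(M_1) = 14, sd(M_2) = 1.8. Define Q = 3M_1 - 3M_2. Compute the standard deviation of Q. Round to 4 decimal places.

var(M_1) = 196, var(M_2) = 3.24
By independence, var(Q) = (3)²var(M_1) + (-3)²var(M_2)
= (3)²·196 + (-3)²·3.24 = 1793.16
sd(Q) = √1793.16 ≈ 42.3457

42.3457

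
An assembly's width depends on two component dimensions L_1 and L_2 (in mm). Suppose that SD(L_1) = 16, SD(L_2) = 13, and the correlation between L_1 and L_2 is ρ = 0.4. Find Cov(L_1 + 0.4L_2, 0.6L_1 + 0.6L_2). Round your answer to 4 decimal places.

264.0480

Var(L_1) = (16)² = 256;  Var(L_2) = (13)² = 169
Cov(L_1,L_2) = ρ·SD(L_1)·SD(L_2) = 0.4·16·13 = 83.2
Cov(L_1 + 0.4L_2, 0.6L_1 + 0.6L_2) = (1)(0.6)Var(L_1) + (0.4)(0.6)Var(L_2) + [(1)(0.6) + (0.4)(0.6)]Cov(L_1,L_2)
= 0.6·256 + 0.24·169 + 0.84·83.2 = 264.048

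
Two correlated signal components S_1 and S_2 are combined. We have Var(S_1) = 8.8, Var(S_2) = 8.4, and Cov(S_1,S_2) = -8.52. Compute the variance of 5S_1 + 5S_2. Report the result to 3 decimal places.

4.000

Var(5S_1 + 5S_2) = (5)²·Var(S_1) + (5)²·Var(S_2) + 2·(5)·(5)·Cov(S_1,S_2)
= 25·8.8 + 25·8.4 + 50·-8.52 = 4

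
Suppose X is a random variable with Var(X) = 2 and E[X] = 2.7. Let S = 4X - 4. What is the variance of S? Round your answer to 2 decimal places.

32.00

Var(4X - 4) = (4)²·Var(X) = 16·2 = 32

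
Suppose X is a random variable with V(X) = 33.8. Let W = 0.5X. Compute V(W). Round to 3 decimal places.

V(0.5X) = (0.5)²·V(X) = 0.25·33.8 = 8.45

8.450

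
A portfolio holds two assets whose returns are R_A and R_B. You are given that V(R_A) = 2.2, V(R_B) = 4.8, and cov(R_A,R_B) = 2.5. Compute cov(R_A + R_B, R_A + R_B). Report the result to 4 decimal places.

cov(R_A + R_B, R_A + R_B) = (1)(1)V(R_A) + (1)(1)V(R_B) + [(1)(1) + (1)(1)]cov(R_A,R_B)
= 1·2.2 + 1·4.8 + 2·2.5 = 12

12.0000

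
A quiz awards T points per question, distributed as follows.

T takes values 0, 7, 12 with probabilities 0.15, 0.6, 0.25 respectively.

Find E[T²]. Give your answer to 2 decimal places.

65.40

E[T²] = (0)²(0.15) + (7)²(0.6) + (12)²(0.25) = 65.4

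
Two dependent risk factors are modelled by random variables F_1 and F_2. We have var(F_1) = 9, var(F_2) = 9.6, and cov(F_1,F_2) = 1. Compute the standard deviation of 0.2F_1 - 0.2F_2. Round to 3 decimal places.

var(0.2F_1 - 0.2F_2) = (0.2)²·var(F_1) + (-0.2)²·var(F_2) + 2·(0.2)·(-0.2)·cov(F_1,F_2)
= 0.04·9 + 0.04·9.6 + -0.08·1 = 0.664
σ(0.2F_1 - 0.2F_2) = √0.664 ≈ 0.815

0.815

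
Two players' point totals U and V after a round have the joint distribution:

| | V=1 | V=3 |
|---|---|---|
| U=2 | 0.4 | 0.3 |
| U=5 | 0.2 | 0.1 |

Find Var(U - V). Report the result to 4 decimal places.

3.0900

E[U] = 2.9,  E[V] = 1.8,  E[UV] = 5.1
Var(U) = 10.3 − (2.9)² = 1.89;  Var(V) = 4.2 − (1.8)² = 0.96
cov(U,V) = 5.1 − (2.9)(1.8) = -0.12
Var(U - V) = (1)²·1.89 + (-1)²·0.96 + 2·(1)·(-1)·-0.12 = 3.09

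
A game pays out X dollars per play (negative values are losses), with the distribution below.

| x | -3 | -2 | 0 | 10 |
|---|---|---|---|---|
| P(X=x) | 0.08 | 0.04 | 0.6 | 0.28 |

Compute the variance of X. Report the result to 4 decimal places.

22.7296

E[X] = (-3)(0.08) + (-2)(0.04) + (0)(0.6) + (10)(0.28) = 2.48
E[X²] = (-3)²(0.08) + (-2)²(0.04) + (0)²(0.6) + (10)²(0.28) = 28.88
Var(X) = E[X²] − (E[X])² = 28.88 − (2.48)² = 22.7296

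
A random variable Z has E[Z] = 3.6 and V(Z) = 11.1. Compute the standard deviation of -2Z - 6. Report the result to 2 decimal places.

6.66

V(-2Z - 6) = (-2)²·11.1 = 44.4
SD(-2Z - 6) = √44.4 ≈ 6.66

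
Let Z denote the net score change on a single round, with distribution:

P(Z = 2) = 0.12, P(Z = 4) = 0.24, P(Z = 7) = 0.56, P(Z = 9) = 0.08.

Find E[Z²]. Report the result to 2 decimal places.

38.24

E[Z²] = (2)²(0.12) + (4)²(0.24) + (7)²(0.56) + (9)²(0.08) = 38.24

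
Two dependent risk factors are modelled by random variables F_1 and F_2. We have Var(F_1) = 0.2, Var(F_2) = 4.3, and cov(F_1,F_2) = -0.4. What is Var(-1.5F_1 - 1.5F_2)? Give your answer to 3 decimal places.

Var(-1.5F_1 - 1.5F_2) = (-1.5)²·Var(F_1) + (-1.5)²·Var(F_2) + 2·(-1.5)·(-1.5)·cov(F_1,F_2)
= 2.25·0.2 + 2.25·4.3 + 4.5·-0.4 = 8.325

8.325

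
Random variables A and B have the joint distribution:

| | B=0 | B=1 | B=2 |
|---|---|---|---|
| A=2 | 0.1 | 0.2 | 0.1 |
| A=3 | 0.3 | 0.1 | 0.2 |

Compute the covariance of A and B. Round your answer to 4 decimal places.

E[A] = 2.6,  E[B] = 0.9
E[AB] = 2.3
Cov(A,B) = E[AB] − E[A]E[B] = 2.3 − (2.6)(0.9) = -0.04

-0.0400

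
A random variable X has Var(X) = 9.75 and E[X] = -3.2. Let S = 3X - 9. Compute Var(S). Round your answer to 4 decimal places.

Var(3X - 9) = (3)²·Var(X) = 9·9.75 = 87.75

87.7500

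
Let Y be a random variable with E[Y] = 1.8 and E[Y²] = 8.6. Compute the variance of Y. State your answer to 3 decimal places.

Var(Y) = 8.6 − (1.8)² = 5.36

5.360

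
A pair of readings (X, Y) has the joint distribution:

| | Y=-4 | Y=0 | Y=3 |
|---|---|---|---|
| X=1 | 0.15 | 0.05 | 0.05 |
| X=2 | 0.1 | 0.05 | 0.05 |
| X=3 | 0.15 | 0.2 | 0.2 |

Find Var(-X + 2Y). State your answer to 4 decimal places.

32.5100

E[X] = 2.3,  E[Y] = -0.7,  E[XY] = -0.95
Var(X) = 6 − (2.3)² = 0.71;  Var(Y) = 9.1 − (-0.7)² = 8.61
cov(X,Y) = -0.95 − (2.3)(-0.7) = 0.66
Var(-X + 2Y) = (-1)²·0.71 + (2)²·8.61 + 2·(-1)·(2)·0.66 = 32.51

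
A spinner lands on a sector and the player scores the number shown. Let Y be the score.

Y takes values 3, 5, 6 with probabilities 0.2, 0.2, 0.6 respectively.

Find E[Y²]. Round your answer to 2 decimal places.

E[Y²] = (3)²(0.2) + (5)²(0.2) + (6)²(0.6) = 28.4

28.40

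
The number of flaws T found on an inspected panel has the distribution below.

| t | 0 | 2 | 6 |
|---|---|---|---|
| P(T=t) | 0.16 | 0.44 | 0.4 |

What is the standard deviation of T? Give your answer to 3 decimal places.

2.324

E[T] = (0)(0.16) + (2)(0.44) + (6)(0.4) = 3.28
E[T²] = (0)²(0.16) + (2)²(0.44) + (6)²(0.4) = 16.16
Var(T) = E[T²] − (E[T])² = 16.16 − (3.28)² = 5.4016
SD(T) = √5.4016 ≈ 2.324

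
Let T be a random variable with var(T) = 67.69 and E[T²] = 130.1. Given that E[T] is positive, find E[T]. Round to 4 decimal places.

(E[T])² = E[T²] − var(T) = 130.1 − 67.69 = 62.41
E[T] = √62.41 = 7.9

7.9000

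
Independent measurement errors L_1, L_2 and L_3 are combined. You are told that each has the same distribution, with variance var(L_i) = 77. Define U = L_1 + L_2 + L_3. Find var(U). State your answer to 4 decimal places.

By independence, var(U) = (1)²var(L_1) + (1)²var(L_2) + (1)²var(L_3)
= (1)²·77 + (1)²·77 + (1)²·77 = 231

231.0000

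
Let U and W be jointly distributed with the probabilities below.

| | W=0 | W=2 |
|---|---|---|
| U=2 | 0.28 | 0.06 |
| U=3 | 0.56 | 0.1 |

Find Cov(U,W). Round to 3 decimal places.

-0.011

E[U] = 2.66,  E[W] = 0.32
E[UW] = 0.84
Cov(U,W) = E[UW] − E[U]E[W] = 0.84 − (2.66)(0.32) = -0.0112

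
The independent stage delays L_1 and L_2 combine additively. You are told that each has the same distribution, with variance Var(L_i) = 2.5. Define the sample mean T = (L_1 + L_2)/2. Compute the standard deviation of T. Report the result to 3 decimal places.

1.118

By independence, Var(T) = (0.5)²Var(L_1) + (0.5)²Var(L_2)
= (0.5)²·2.5 + (0.5)²·2.5 = 1.25
σ(T) = √1.25 ≈ 1.118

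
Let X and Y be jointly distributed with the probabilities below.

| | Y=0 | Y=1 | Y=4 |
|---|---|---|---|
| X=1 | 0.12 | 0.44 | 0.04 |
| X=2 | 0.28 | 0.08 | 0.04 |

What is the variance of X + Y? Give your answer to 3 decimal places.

1.142

E[X] = 1.4,  E[Y] = 0.84,  E[XY] = 1.08
Var(X) = 2.2 − (1.4)² = 0.24;  Var(Y) = 1.8 − (0.84)² = 1.0944
cov(X,Y) = 1.08 − (1.4)(0.84) = -0.096
Var(X + Y) = (1)²·0.24 + (1)²·1.0944 + 2·(1)·(1)·-0.096 = 1.1424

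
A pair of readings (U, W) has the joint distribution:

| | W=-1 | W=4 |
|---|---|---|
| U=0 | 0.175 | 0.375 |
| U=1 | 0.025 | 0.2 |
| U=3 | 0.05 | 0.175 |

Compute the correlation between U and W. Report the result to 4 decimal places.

E[U] = 0.9,  E[W] = 2.75
E[UW] = 2.725
Cov(U,W) = E[UW] − E[U]E[W] = 2.725 − (0.9)(2.75) = 0.25
V(U) = 1.44,  V(W) = 4.6875
ρ = 0.25 / √(1.44·4.6875) ≈ 0.0962

0.0962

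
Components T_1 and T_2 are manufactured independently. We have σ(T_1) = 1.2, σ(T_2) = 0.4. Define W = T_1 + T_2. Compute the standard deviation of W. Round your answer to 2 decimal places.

1.26

V(T_1) = 1.44, V(T_2) = 0.16
By independence, V(W) = (1)²V(T_1) + (1)²V(T_2)
= (1)²·1.44 + (1)²·0.16 = 1.6
σ(W) = √1.6 ≈ 1.26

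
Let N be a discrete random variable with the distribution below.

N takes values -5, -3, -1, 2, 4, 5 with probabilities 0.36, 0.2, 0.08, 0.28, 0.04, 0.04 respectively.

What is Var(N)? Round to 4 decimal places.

11.2064

E[N] = (-5)(0.36) + (-3)(0.2) + (-1)(0.08) + (2)(0.28) + (4)(0.04) + (5)(0.04) = -1.56
E[N²] = (-5)²(0.36) + (-3)²(0.2) + (-1)²(0.08) + (2)²(0.28) + (4)²(0.04) + (5)²(0.04) = 13.64
Var(N) = E[N²] − (E[N])² = 13.64 − (-1.56)² = 11.2064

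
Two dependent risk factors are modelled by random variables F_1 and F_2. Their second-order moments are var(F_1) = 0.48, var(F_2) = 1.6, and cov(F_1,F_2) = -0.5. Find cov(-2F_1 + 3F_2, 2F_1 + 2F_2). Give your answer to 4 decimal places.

cov(-2F_1 + 3F_2, 2F_1 + 2F_2) = (-2)(2)var(F_1) + (3)(2)var(F_2) + [(-2)(2) + (3)(2)]cov(F_1,F_2)
= -4·0.48 + 6·1.6 + 2·-0.5 = 6.68

6.6800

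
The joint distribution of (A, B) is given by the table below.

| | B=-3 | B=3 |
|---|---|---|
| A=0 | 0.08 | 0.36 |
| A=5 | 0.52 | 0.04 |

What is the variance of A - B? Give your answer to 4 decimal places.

E[A] = 2.8,  E[B] = -0.6,  E[AB] = -7.2
V(A) = 14 − (2.8)² = 6.16;  V(B) = 9 − (-0.6)² = 8.64
Cov(A,B) = -7.2 − (2.8)(-0.6) = -5.52
V(A - B) = (1)²·6.16 + (-1)²·8.64 + 2·(1)·(-1)·-5.52 = 25.84

25.8400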